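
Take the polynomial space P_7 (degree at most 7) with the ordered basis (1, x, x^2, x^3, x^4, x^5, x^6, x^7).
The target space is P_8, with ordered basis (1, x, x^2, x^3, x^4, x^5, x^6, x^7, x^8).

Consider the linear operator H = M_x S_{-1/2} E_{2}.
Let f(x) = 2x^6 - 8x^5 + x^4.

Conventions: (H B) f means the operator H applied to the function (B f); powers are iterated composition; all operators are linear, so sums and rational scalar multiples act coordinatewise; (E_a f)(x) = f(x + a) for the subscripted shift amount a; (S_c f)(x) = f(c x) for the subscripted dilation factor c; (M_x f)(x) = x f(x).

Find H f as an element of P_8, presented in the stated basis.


E_{2} f = 2x^6 + 16x^5 + 41x^4 + 8x^3 - 136x^2 - 224x - 112
S_{-1/2} E_{2} f = (1/32)x^6 - (1/2)x^5 + (41/16)x^4 - x^3 - 34x^2 + 112x - 112
M_x S_{-1/2} E_{2} f = (1/32)x^7 - (1/2)x^6 + (41/16)x^5 - x^4 - 34x^3 + 112x^2 - 112x

the result is g(x) = (1/32)x^7 - (1/2)x^6 + (41/16)x^5 - x^4 - 34x^3 + 112x^2 - 112x


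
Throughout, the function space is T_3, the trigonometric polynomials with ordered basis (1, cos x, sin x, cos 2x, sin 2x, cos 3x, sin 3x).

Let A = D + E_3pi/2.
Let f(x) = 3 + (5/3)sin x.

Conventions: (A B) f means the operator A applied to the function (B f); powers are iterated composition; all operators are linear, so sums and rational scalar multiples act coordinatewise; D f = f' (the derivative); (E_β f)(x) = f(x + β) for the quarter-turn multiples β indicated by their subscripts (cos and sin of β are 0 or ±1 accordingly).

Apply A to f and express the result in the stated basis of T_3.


D f = (5/3)cos x
E_3pi/2 f = 3 - (5/3)cos x
(D + E_3pi/2) f = 3

g(x) = 3


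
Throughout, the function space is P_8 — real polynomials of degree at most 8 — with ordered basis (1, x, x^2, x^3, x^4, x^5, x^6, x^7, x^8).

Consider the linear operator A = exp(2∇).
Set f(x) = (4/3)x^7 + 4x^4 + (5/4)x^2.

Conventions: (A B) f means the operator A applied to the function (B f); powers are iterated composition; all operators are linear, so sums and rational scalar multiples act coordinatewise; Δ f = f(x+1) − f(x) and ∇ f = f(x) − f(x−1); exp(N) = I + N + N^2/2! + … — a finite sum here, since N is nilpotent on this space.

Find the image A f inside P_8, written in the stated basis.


order-1 term: (56/3)x^6 - 56x^5 + (280/3)x^4 - (184/3)x^3 + 8x^2 + (55/3)x - 47/6
order-2 term: 112x^5 - 560x^4 + (3920/3)x^3 - 1584x^2 + (2896/3)x - 219
order-3 term: (1120/3)x^4 - 2240x^3 + 5600x^2 - 6592x + 9056/3
order-4 term: (2240/3)x^3 - 4480x^2 + (29120/3)x - 22208/3
order-5 term: 896x^2 - 4480x + 17920/3
order-6 term: (1792/3)x - 1792
order-7 term: 512/3
the series for exp(2∇) f terminates at order 7
exp(2∇) f = (4/3)x^7 + (56/3)x^6 + 56x^5 - (268/3)x^4 - 248x^3 + (1765/4)x^2 + (647/3)x - 1553/6

the image equals g(x) = (4/3)x^7 + (56/3)x^6 + 56x^5 - (268/3)x^4 - 248x^3 + (1765/4)x^2 + (647/3)x - 1553/6


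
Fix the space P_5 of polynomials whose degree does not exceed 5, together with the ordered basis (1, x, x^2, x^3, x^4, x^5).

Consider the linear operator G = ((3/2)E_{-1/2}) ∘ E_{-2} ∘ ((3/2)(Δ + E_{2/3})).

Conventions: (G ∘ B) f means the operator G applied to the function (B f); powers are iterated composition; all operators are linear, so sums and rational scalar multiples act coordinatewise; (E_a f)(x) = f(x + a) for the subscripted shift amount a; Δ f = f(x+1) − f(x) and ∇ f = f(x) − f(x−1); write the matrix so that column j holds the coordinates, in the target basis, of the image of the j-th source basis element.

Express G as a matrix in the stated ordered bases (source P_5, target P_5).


image of 1: 9/4
image of x: (9/4)x - 15/8
image of x^2: (9/4)x^2 - (15/4)x - 23/16
image of x^3: (9/4)x^3 - (45/8)x^2 - (69/16)x + 1315/96
image of x^4: (9/4)x^4 - (15/2)x^3 - (69/8)x^2 + (1315/24)x - 29423/576
image of x^5: (9/4)x^5 - (75/8)x^4 - (115/8)x^3 + (6575/48)x^2 - (147115/576)x + 539275/3456
each image's coordinates form column j of the matrix

the matrix is [[9/4, -15/8, -23/16, 1315/96, -29423/576, 539275/3456]; [0, 9/4, -15/4, -69/16, 1315/24, -147115/576]; [0, 0, 9/4, -45/8, -69/8, 6575/48]; [0, 0, 0, 9/4, -15/2, -115/8]; [0, 0, 0, 0, 9/4, -75/8]; [0, 0, 0, 0, 0, 9/4]] (rows listed top to bottom)


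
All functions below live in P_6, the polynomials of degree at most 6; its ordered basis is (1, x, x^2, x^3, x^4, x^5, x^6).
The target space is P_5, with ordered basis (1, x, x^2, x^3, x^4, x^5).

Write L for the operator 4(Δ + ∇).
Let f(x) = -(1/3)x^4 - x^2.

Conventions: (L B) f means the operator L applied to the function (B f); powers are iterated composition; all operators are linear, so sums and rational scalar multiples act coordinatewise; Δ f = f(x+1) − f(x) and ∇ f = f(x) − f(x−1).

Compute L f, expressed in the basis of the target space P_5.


g(x) = -(32/3)x^3 - (80/3)x

Δ f = -(4/3)x^3 - 2x^2 - (10/3)x - 4/3
∇ f = -(4/3)x^3 + 2x^2 - (10/3)x + 4/3
(Δ + ∇) f = -(8/3)x^3 - (20/3)x
(4(Δ + ∇)) f = -(32/3)x^3 - (80/3)x


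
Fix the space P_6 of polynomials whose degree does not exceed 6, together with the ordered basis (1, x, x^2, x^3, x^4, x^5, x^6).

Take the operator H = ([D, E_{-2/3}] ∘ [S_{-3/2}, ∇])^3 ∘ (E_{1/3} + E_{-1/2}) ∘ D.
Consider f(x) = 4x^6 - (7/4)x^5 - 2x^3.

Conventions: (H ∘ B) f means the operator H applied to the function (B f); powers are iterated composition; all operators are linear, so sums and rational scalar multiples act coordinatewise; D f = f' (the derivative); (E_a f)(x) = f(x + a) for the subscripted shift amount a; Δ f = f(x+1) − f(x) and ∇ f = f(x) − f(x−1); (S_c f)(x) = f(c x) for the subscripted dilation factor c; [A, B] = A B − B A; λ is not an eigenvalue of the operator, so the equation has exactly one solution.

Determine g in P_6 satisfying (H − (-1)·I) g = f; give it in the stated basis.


write g with unknown coordinates in the stated basis and equate coefficients in (H − (-1)·I) g = f
solving from the highest basis element down gives g = 4x^6 - (7/4)x^5 - 2x^3
check: H g = 0
so H g − (-1)·g = 4x^6 - (7/4)x^5 - 2x^3 = f ✓

g(x) = 4x^6 - (7/4)x^5 - 2x^3


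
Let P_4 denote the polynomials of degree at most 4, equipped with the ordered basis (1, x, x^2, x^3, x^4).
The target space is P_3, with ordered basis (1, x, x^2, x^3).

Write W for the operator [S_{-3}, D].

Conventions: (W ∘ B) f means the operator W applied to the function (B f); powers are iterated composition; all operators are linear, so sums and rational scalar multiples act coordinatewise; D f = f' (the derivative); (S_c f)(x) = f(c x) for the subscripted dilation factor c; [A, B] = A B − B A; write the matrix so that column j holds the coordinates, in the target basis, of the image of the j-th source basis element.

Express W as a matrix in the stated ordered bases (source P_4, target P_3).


image of 1: 0
image of x: 4
image of x^2: -24x
image of x^3: 108x^2
image of x^4: -432x^3
each image's coordinates form column j of the matrix

the matrix is [[0, 4, 0, 0, 0]; [0, 0, -24, 0, 0]; [0, 0, 0, 108, 0]; [0, 0, 0, 0, -432]] (rows listed top to bottom)


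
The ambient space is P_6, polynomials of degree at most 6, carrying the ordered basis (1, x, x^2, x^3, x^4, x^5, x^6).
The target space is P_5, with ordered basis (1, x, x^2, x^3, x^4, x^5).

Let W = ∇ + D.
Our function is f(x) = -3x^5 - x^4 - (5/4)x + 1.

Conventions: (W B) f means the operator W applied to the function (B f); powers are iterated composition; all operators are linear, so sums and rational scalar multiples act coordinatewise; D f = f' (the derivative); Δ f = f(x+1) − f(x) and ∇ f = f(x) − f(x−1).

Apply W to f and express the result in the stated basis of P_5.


∇ f = -15x^4 + 26x^3 - 24x^2 + 11x - 13/4
D f = -15x^4 - 4x^3 - 5/4
(∇ + D) f = -30x^4 + 22x^3 - 24x^2 + 11x - 9/2

the result is g(x) = -30x^4 + 22x^3 - 24x^2 + 11x - 9/2


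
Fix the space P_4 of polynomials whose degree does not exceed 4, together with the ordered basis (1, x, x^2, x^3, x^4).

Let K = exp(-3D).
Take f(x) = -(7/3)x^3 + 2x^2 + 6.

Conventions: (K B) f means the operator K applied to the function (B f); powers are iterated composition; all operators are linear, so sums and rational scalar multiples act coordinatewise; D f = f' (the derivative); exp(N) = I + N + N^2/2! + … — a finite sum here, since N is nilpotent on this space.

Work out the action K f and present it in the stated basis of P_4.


order-1 term: 21x^2 - 12x
order-2 term: -63x + 18
order-3 term: 63
the series for exp(-3D) f terminates at order 3
exp(-3D) f = -(7/3)x^3 + 23x^2 - 75x + 87

the result is g(x) = -(7/3)x^3 + 23x^2 - 75x + 87


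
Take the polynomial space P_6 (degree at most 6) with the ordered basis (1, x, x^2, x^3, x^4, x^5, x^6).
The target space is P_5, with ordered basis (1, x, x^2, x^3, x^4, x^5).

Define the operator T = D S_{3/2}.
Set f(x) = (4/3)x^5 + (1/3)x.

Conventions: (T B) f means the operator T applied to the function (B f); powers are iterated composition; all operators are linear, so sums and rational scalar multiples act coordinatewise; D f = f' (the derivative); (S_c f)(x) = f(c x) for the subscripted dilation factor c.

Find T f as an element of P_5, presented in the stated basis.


S_{3/2} f = (81/8)x^5 + (1/2)x
D S_{3/2} f = (405/8)x^4 + 1/2

the result is g(x) = (405/8)x^4 + 1/2


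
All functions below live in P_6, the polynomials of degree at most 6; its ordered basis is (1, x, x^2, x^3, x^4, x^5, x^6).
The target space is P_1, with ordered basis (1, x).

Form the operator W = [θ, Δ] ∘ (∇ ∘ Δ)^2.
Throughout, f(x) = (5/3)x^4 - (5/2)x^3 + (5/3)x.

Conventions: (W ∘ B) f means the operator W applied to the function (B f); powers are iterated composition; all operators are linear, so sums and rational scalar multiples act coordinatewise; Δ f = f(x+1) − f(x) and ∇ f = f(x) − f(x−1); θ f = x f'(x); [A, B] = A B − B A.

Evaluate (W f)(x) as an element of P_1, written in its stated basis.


Δ f = (20/3)x^3 + (5/2)x^2 - (5/6)x + 5/6
∇ Δ f = 20x^2 - 15x + 10/3
Δ (∇ ∘ Δ) f = 40x + 5
∇ Δ (∇ ∘ Δ) f = 40
Δ (∇ ∘ Δ)^2 f = 0
θ Δ (∇ ∘ Δ)^2 f = 0
θ (∇ ∘ Δ)^2 f = 0
Δ θ (∇ ∘ Δ)^2 f = 0
[θ, Δ] (∇ ∘ Δ)^2 f = 0

g(x) = 0


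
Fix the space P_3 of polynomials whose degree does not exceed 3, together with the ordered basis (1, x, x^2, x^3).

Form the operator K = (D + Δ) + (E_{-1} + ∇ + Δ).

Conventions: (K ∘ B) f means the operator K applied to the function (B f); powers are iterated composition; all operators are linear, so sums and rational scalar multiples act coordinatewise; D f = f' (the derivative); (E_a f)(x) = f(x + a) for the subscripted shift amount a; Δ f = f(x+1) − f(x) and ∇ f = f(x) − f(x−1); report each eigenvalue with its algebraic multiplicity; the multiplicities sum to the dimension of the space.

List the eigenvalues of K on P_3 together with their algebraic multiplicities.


λ = 1 (multiplicity 4)

image of 1: 1
image of x: x + 3
image of x^2: x^2 + 6x + 2
image of x^3: x^3 + 9x^2 + 6x + 2
the matrix is upper triangular; its diagonal is (1, 1, 1, 1)
for a triangular matrix the eigenvalues are the diagonal entries, with algebraic multiplicity their repetition count


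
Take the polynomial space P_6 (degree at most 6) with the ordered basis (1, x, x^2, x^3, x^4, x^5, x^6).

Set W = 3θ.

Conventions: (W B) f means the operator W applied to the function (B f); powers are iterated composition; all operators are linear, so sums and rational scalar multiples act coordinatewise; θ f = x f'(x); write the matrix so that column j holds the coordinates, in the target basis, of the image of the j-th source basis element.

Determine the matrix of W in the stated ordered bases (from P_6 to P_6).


the matrix is [[0, 0, 0, 0, 0, 0, 0]; [0, 3, 0, 0, 0, 0, 0]; [0, 0, 6, 0, 0, 0, 0]; [0, 0, 0, 9, 0, 0, 0]; [0, 0, 0, 0, 12, 0, 0]; [0, 0, 0, 0, 0, 15, 0]; [0, 0, 0, 0, 0, 0, 18]] (rows listed top to bottom)

image of 1: 0
image of x: 3x
image of x^2: 6x^2
image of x^3: 9x^3
image of x^4: 12x^4
image of x^5: 15x^5
image of x^6: 18x^6
each image's coordinates form column j of the matrix


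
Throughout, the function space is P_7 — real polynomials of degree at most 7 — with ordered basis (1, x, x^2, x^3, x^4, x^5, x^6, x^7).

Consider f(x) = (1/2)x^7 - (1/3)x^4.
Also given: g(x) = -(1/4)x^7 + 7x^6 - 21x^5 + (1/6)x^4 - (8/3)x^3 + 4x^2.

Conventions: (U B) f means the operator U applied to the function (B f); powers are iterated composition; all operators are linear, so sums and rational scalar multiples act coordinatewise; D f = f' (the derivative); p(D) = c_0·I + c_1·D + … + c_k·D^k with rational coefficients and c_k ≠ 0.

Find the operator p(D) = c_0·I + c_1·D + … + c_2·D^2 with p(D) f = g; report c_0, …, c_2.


D^0 f = (1/2)x^7 - (1/3)x^4
D^1 f = (7/2)x^6 - (4/3)x^3
D^2 f = 21x^5 - 4x^2
matching coefficients of g against c_0 f + c_1 Df + … from the top degree down determines the c_i
solution: c_0 = -1/2, c_1 = 2, c_2 = -1

c_0 = -1/2, c_1 = 2, c_2 = -1


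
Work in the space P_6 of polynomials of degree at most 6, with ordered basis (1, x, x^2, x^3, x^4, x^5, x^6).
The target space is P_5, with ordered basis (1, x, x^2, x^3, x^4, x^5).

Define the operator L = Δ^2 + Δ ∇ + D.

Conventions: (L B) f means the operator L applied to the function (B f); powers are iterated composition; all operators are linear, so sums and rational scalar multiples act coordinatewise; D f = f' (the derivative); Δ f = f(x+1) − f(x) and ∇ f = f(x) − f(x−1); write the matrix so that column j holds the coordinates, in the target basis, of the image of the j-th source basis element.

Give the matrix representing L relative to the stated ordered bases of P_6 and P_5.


image of 1: 0
image of x: 1
image of x^2: 2x + 4
image of x^3: 3x^2 + 12x + 6
image of x^4: 4x^3 + 24x^2 + 24x + 16
image of x^5: 5x^4 + 40x^3 + 60x^2 + 80x + 30
image of x^6: 6x^5 + 60x^4 + 120x^3 + 240x^2 + 180x + 64
each image's coordinates form column j of the matrix

the matrix is [[0, 1, 4, 6, 16, 30, 64]; [0, 0, 2, 12, 24, 80, 180]; [0, 0, 0, 3, 24, 60, 240]; [0, 0, 0, 0, 4, 40, 120]; [0, 0, 0, 0, 0, 5, 60]; [0, 0, 0, 0, 0, 0, 6]] (rows listed top to bottom)


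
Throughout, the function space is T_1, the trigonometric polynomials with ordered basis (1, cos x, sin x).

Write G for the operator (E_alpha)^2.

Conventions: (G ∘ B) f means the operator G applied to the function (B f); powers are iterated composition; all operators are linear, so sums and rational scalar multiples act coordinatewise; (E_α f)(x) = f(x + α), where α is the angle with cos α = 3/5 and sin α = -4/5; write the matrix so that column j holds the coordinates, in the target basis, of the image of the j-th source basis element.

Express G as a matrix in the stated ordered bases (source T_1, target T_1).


image of 1: 1
image of cos x: -(7/25)cos x + (24/25)sin x
image of sin x: -(24/25)cos x - (7/25)sin x
each image's coordinates form column j of the matrix

the matrix is [[1, 0, 0]; [0, -7/25, -24/25]; [0, 24/25, -7/25]] (rows listed top to bottom)


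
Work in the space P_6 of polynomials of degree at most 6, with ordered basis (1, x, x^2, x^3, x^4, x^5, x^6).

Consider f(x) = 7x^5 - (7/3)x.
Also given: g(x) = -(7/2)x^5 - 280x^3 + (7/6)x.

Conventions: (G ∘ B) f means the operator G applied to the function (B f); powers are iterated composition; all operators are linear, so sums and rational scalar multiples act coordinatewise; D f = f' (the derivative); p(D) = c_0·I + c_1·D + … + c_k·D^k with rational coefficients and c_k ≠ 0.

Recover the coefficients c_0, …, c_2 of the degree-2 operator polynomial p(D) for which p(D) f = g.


D^0 f = 7x^5 - (7/3)x
D^1 f = 35x^4 - 7/3
D^2 f = 140x^3
matching coefficients of g against c_0 f + c_1 Df + … from the top degree down determines the c_i
solution: c_0 = -1/2, c_1 = 0, c_2 = -2

p(D) = -(1/2)·I − 2·D^2, i.e. c_0 = -1/2, c_1 = 0, c_2 = -2


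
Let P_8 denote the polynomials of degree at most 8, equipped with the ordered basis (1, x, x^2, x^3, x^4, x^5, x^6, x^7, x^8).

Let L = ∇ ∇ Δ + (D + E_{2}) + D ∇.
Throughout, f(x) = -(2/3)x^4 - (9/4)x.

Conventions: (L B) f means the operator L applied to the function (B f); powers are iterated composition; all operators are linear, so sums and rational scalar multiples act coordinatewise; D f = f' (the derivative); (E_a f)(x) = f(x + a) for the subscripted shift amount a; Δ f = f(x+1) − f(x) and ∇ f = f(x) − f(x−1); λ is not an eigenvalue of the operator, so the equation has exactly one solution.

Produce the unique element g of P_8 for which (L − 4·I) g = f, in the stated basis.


g(x) = (2/9)x^4 + (8/9)x^3 + (16/3)x^2 + (2161/108)x + 1243/36

write g with unknown coordinates in the stated basis and equate coefficients in (L − 4·I) g = f
solving from the highest basis element down gives g = (2/9)x^4 + (8/9)x^3 + (16/3)x^2 + (2161/108)x + 1243/36
check: L g = (2/9)x^4 + (32/9)x^3 + (64/3)x^2 + (8401/108)x + 1243/9
so L g − 4·g = -(2/3)x^4 - (9/4)x = f ✓


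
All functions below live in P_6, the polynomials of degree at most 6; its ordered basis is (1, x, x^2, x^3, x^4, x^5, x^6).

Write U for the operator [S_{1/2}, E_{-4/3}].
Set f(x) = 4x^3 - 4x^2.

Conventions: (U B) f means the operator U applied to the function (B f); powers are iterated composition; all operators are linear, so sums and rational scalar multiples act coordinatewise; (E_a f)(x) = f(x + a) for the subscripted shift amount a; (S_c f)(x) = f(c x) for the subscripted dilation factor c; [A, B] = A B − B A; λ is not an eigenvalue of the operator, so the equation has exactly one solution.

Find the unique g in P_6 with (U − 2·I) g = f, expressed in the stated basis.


the result is g(x) = -2x^3 + (5/2)x^2 - (17/6)x + 253/54

write g with unknown coordinates in the stated basis and equate coefficients in (U − 2·I) g = f
solving from the highest basis element down gives g = -2x^3 + (5/2)x^2 - (17/6)x + 253/54
check: U g = x^2 - (17/3)x + 253/27
so U g − 2·g = 4x^3 - 4x^2 = f ✓


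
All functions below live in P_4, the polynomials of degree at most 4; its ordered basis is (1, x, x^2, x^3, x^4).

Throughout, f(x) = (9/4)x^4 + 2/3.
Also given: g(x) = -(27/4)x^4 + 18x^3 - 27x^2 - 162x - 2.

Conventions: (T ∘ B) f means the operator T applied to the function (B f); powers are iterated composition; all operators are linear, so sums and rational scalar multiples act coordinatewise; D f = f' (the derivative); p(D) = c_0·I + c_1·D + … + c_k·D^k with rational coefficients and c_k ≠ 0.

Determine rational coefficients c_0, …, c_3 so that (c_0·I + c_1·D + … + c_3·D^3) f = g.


c_0 = -3, c_1 = 2, c_2 = -1, c_3 = -3

D^0 f = (9/4)x^4 + 2/3
D^1 f = 9x^3
D^2 f = 27x^2
D^3 f = 54x
matching coefficients of g against c_0 f + c_1 Df + … from the top degree down determines the c_i
solution: c_0 = -3, c_1 = 2, c_2 = -1, c_3 = -3


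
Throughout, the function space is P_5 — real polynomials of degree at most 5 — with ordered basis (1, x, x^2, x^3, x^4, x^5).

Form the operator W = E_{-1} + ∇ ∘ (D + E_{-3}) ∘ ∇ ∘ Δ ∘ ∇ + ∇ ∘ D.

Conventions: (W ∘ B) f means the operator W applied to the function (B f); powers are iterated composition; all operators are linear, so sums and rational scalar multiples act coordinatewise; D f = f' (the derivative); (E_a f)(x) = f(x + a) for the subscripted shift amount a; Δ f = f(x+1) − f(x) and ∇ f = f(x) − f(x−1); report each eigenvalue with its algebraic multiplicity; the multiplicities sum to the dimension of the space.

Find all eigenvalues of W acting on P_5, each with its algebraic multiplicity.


image of 1: 1
image of x: x - 1
image of x^2: x^2 - 2x + 3
image of x^3: x^3 - 3x^2 + 9x - 4
image of x^4: x^4 - 4x^3 + 18x^2 - 16x + 29
image of x^5: x^5 - 5x^4 + 30x^3 - 40x^2 + 145x - 366
the matrix is upper triangular; its diagonal is (1, 1, 1, 1, 1, 1)
for a triangular matrix the eigenvalues are the diagonal entries, with algebraic multiplicity their repetition count

λ = 1 (multiplicity 6)


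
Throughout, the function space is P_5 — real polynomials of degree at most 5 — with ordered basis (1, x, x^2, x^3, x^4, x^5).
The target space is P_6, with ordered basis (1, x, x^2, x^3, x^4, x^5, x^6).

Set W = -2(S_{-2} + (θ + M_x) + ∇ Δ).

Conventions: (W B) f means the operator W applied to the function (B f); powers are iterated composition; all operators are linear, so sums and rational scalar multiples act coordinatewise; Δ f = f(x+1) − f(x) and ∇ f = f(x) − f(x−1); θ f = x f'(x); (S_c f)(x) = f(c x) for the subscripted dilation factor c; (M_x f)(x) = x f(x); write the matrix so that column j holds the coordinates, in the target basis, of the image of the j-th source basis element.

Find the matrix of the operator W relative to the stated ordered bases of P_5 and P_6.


the matrix is [[-2, 0, -4, 0, -4, 0]; [-2, 2, 0, -12, 0, -20]; [0, -2, -12, 0, -24, 0]; [0, 0, -2, 10, 0, -40]; [0, 0, 0, -2, -40, 0]; [0, 0, 0, 0, -2, 54]; [0, 0, 0, 0, 0, -2]] (rows listed top to bottom)

image of 1: -2x - 2
image of x: -2x^2 + 2x
image of x^2: -2x^3 - 12x^2 - 4
image of x^3: -2x^4 + 10x^3 - 12x
image of x^4: -2x^5 - 40x^4 - 24x^2 - 4
image of x^5: -2x^6 + 54x^5 - 40x^3 - 20x
each image's coordinates form column j of the matrix


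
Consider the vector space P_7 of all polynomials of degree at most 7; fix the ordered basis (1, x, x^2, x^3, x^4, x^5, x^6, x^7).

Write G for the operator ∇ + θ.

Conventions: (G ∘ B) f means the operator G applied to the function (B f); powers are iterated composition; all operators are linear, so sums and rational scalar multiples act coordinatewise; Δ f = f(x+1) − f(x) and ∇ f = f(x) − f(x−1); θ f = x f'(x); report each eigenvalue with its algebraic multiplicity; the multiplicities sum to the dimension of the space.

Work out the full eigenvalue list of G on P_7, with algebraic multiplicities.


λ = 0 (multiplicity 1), λ = 1 (multiplicity 1), λ = 2 (multiplicity 1), λ = 3 (multiplicity 1), λ = 4 (multiplicity 1), λ = 5 (multiplicity 1), λ = 6 (multiplicity 1), λ = 7 (multiplicity 1)

image of 1: 0
image of x: x + 1
image of x^2: 2x^2 + 2x - 1
image of x^3: 3x^3 + 3x^2 - 3x + 1
image of x^4: 4x^4 + 4x^3 - 6x^2 + 4x - 1
image of x^5: 5x^5 + 5x^4 - 10x^3 + 10x^2 - 5x + 1
image of x^6: 6x^6 + 6x^5 - 15x^4 + 20x^3 - 15x^2 + 6x - 1
image of x^7: 7x^7 + 7x^6 - 21x^5 + 35x^4 - 35x^3 + 21x^2 - 7x + 1
the matrix is upper triangular; its diagonal is (0, 1, 2, 3, 4, 5, 6, 7)
for a triangular matrix the eigenvalues are the diagonal entries, with algebraic multiplicity their repetition count


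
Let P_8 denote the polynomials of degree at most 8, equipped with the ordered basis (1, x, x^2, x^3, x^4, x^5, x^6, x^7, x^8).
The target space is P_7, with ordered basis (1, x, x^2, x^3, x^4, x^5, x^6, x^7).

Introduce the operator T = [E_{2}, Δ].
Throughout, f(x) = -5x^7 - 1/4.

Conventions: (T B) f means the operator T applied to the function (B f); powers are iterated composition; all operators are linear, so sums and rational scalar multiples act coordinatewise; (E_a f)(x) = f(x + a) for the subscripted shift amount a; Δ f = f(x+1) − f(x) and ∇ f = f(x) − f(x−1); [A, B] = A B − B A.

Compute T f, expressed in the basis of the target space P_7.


Δ f = -35x^6 - 105x^5 - 175x^4 - 175x^3 - 105x^2 - 35x - 5
E_{2} Δ f = -35x^6 - 525x^5 - 3325x^4 - 11375x^3 - 22155x^2 - 23275x - 10295
E_{2} f = -5x^7 - 70x^6 - 420x^5 - 1400x^4 - 2800x^3 - 3360x^2 - 2240x - 2561/4
Δ E_{2} f = -35x^6 - 525x^5 - 3325x^4 - 11375x^3 - 22155x^2 - 23275x - 10295
[E_{2}, Δ] f = 0

the image equals g(x) = 0


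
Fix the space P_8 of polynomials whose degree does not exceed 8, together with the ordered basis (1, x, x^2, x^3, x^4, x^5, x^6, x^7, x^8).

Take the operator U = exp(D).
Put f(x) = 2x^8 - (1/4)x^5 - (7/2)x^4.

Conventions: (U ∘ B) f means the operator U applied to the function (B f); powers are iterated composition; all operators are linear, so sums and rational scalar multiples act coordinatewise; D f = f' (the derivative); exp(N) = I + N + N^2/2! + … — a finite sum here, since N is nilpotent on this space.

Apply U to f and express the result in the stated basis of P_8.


g(x) = 2x^8 + 16x^7 + 56x^6 + (447/4)x^5 + (541/4)x^4 + (191/2)x^3 + (65/2)x^2 + (3/4)x - 7/4

order-1 term: 16x^7 - (5/4)x^4 - 14x^3
order-2 term: 56x^6 - (5/2)x^3 - 21x^2
order-3 term: 112x^5 - (5/2)x^2 - 14x
order-4 term: 140x^4 - (5/4)x - 7/2
order-5 term: 112x^3 - 1/4
order-6 term: 56x^2
order-7 term: 16x
order-8 term: 2
the series for exp(D) f terminates at order 8
exp(D) f = 2x^8 + 16x^7 + 56x^6 + (447/4)x^5 + (541/4)x^4 + (191/2)x^3 + (65/2)x^2 + (3/4)x - 7/4


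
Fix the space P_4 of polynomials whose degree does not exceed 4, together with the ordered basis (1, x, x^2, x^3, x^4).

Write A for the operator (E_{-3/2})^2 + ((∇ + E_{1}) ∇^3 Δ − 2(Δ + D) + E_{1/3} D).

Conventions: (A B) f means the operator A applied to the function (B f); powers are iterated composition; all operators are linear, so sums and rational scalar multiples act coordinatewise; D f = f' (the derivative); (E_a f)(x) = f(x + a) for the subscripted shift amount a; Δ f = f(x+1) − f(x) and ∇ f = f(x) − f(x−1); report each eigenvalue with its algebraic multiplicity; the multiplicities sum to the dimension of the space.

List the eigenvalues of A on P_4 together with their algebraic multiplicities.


λ = 1 (multiplicity 5)

image of 1: 1
image of x: x - 6
image of x^2: x^2 - 12x + 23/3
image of x^3: x^3 - 18x^2 + 23x - 86/3
image of x^4: x^4 - 24x^3 + 46x^2 - (344/3)x + 2785/27
the matrix is upper triangular; its diagonal is (1, 1, 1, 1, 1)
for a triangular matrix the eigenvalues are the diagonal entries, with algebraic multiplicity their repetition count


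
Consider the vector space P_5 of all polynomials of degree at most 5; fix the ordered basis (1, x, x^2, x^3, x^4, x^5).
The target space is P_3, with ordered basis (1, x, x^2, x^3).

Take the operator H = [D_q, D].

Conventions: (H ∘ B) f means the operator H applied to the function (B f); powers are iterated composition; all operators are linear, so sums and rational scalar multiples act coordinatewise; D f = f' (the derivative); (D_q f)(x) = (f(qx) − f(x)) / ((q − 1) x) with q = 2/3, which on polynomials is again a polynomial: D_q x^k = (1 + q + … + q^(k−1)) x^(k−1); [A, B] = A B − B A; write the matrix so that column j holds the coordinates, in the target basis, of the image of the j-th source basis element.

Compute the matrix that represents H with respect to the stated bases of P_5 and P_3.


image of 1: 0
image of x: 0
image of x^2: 1/3
image of x^3: (7/9)x
image of x^4: (11/9)x^2
image of x^5: (131/81)x^3
each image's coordinates form column j of the matrix

the matrix is [[0, 0, 1/3, 0, 0, 0]; [0, 0, 0, 7/9, 0, 0]; [0, 0, 0, 0, 11/9, 0]; [0, 0, 0, 0, 0, 131/81]] (rows listed top to bottom)


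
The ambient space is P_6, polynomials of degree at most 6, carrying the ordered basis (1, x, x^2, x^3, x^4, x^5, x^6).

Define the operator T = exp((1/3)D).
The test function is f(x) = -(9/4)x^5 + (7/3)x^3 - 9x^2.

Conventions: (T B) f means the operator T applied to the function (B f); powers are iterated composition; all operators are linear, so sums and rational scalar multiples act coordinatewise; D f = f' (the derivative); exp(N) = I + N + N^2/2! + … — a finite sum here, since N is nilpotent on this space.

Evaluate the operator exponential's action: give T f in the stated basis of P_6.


order-1 term: -(15/4)x^4 + (7/3)x^2 - 6x
order-2 term: -(5/2)x^3 + (7/9)x - 1
order-3 term: -(5/6)x^2 + 7/81
order-4 term: -(5/36)x
order-5 term: -1/108
the series for exp((1/3)D) f terminates at order 5
exp((1/3)D) f = -(9/4)x^5 - (15/4)x^4 - (1/6)x^3 - (15/2)x^2 - (193/36)x - 299/324

g(x) = -(9/4)x^5 - (15/4)x^4 - (1/6)x^3 - (15/2)x^2 - (193/36)x - 299/324


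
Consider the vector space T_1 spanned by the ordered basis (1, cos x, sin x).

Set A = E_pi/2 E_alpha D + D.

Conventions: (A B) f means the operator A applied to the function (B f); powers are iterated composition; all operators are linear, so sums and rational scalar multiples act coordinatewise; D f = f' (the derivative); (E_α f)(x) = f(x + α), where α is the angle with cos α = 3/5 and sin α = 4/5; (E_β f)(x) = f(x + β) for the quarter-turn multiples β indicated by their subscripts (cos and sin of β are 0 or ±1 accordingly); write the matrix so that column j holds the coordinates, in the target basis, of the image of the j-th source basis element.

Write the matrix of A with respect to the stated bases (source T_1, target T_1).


image of 1: 0
image of cos x: -(3/5)cos x - (1/5)sin x
image of sin x: (1/5)cos x - (3/5)sin x
each image's coordinates form column j of the matrix

the matrix is [[0, 0, 0]; [0, -3/5, 1/5]; [0, -1/5, -3/5]] (rows listed top to bottom)


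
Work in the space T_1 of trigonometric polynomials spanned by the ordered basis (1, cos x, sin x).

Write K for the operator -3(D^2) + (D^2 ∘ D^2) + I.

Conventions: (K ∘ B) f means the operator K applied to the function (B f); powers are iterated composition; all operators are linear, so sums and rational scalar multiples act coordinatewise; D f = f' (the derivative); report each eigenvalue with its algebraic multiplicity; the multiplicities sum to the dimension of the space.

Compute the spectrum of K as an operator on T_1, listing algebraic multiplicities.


image of 1: 1
image of cos x: 5cos x
image of sin x: 5sin x
the matrix is diagonal; its diagonal is (1, 5, 5)
for a triangular matrix the eigenvalues are the diagonal entries, with algebraic multiplicity their repetition count

λ = 1 (multiplicity 1), λ = 5 (multiplicity 2)


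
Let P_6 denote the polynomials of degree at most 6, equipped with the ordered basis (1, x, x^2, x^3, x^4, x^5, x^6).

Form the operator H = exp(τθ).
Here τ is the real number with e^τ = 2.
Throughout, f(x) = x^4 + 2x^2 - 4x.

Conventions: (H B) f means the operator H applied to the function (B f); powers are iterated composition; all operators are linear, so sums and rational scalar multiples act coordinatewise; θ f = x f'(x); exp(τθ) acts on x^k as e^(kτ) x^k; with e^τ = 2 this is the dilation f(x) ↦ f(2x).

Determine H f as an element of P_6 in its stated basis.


exp(τθ) x^k = e^(kτ) x^k; with e^τ = 2 this sends x^k to 2^k x^k
x ↦ 2 x
x^2 ↦ 4 x^2
x^4 ↦ 16 x^4
applying this coordinatewise to f: exp(τθ) f = 16x^4 + 8x^2 - 8x

the image equals g(x) = 16x^4 + 8x^2 - 8x


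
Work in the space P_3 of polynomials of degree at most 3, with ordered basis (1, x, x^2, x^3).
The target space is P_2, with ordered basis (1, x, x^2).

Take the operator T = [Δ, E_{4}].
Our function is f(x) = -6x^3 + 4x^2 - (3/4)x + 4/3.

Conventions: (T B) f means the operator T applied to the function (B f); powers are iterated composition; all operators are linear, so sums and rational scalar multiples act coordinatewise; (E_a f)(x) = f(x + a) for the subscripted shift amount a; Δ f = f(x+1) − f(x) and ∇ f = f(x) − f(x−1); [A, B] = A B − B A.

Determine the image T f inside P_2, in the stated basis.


g(x) = 0

E_{4} f = -6x^3 - 68x^2 - (1027/4)x - 965/3
Δ E_{4} f = -18x^2 - 154x - 1323/4
Δ f = -18x^2 - 10x - 11/4
E_{4} Δ f = -18x^2 - 154x - 1323/4
[Δ, E_{4}] f = 0


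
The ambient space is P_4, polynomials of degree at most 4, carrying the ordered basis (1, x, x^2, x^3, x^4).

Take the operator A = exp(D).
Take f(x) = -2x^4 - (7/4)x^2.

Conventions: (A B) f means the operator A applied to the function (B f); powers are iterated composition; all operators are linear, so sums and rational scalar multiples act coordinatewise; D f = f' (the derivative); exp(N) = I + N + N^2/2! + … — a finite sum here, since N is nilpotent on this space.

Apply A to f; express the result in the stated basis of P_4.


g(x) = -2x^4 - 8x^3 - (55/4)x^2 - (23/2)x - 15/4

order-1 term: -8x^3 - (7/2)x
order-2 term: -12x^2 - 7/4
order-3 term: -8x
order-4 term: -2
the series for exp(D) f terminates at order 4
exp(D) f = -2x^4 - 8x^3 - (55/4)x^2 - (23/2)x - 15/4


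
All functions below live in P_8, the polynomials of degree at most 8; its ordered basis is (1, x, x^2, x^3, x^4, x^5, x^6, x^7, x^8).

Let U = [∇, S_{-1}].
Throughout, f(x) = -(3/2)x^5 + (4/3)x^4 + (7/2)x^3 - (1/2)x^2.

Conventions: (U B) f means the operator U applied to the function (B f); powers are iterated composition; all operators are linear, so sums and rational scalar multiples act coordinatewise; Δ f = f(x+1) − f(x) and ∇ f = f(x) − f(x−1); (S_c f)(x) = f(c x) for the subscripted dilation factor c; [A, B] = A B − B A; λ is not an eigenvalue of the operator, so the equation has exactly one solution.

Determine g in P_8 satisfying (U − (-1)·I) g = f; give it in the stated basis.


g(x) = -(3/2)x^5 - (41/3)x^4 + (677/6)x^3 + (1293/2)x^2 - (7430/3)x - 14192/3

write g with unknown coordinates in the stated basis and equate coefficients in (U − (-1)·I) g = f
solving from the highest basis element down gives g = -(3/2)x^5 - (41/3)x^4 + (677/6)x^3 + (1293/2)x^2 - (7430/3)x - 14192/3
check: U g = 15x^4 - (328/3)x^3 - 647x^2 + (7430/3)x + 14192/3
so U g − (-1)·g = -(3/2)x^5 + (4/3)x^4 + (7/2)x^3 - (1/2)x^2 = f ✓


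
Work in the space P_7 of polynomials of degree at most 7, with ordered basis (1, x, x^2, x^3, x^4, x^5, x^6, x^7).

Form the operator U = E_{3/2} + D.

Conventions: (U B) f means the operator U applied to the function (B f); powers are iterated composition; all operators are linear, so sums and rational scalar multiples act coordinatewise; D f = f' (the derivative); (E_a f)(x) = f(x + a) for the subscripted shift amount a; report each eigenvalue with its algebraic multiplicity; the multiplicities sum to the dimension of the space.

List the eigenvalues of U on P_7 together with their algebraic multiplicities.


λ = 1 (multiplicity 8)

image of 1: 1
image of x: x + 5/2
image of x^2: x^2 + 5x + 9/4
image of x^3: x^3 + (15/2)x^2 + (27/4)x + 27/8
image of x^4: x^4 + 10x^3 + (27/2)x^2 + (27/2)x + 81/16
image of x^5: x^5 + (25/2)x^4 + (45/2)x^3 + (135/4)x^2 + (405/16)x + 243/32
image of x^6: x^6 + 15x^5 + (135/4)x^4 + (135/2)x^3 + (1215/16)x^2 + (729/16)x + 729/64
image of x^7: x^7 + (35/2)x^6 + (189/4)x^5 + (945/8)x^4 + (2835/16)x^3 + (5103/32)x^2 + (5103/64)x + 2187/128
the matrix is upper triangular; its diagonal is (1, 1, 1, 1, 1, 1, 1, 1)
for a triangular matrix the eigenvalues are the diagonal entries, with algebraic multiplicity their repetition count


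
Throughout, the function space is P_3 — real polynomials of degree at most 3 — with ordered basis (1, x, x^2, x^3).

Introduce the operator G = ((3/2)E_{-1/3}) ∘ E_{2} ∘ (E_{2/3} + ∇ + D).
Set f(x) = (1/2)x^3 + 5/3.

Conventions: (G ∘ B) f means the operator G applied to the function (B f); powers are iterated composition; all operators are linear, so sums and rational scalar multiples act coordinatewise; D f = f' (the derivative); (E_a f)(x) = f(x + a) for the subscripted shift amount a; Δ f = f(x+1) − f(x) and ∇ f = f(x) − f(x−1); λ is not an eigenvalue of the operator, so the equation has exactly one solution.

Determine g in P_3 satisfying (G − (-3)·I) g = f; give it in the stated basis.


the result is g(x) = (1/9)x^3 - (13/27)x^2 + (38/243)x + 2161/2187

write g with unknown coordinates in the stated basis and equate coefficients in (G − (-3)·I) g = f
solving from the highest basis element down gives g = (1/9)x^3 - (13/27)x^2 + (38/243)x + 2161/2187
check: G g = (1/6)x^3 + (13/9)x^2 - (38/81)x - 946/729
so G g − (-3)·g = (1/2)x^3 + 5/3 = f ✓


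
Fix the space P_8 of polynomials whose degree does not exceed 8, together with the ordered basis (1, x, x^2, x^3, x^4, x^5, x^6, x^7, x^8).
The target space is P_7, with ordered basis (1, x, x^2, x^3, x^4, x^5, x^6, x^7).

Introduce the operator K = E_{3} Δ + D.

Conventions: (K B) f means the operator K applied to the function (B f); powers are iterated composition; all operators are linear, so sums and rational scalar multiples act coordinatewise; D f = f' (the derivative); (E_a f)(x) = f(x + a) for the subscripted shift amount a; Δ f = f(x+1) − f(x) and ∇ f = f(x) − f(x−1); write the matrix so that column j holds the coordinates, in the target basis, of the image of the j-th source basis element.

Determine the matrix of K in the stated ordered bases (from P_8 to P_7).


image of 1: 0
image of x: 2
image of x^2: 4x + 7
image of x^3: 6x^2 + 21x + 37
image of x^4: 8x^3 + 42x^2 + 148x + 175
image of x^5: 10x^4 + 70x^3 + 370x^2 + 875x + 781
image of x^6: 12x^5 + 105x^4 + 740x^3 + 2625x^2 + 4686x + 3367
image of x^7: 14x^6 + 147x^5 + 1295x^4 + 6125x^3 + 16401x^2 + 23569x + 14197
image of x^8: 16x^7 + 196x^6 + 2072x^5 + 12250x^4 + 43736x^3 + 94276x^2 + 113576x + 58975
each image's coordinates form column j of the matrix

the matrix is [[0, 2, 7, 37, 175, 781, 3367, 14197, 58975]; [0, 0, 4, 21, 148, 875, 4686, 23569, 113576]; [0, 0, 0, 6, 42, 370, 2625, 16401, 94276]; [0, 0, 0, 0, 8, 70, 740, 6125, 43736]; [0, 0, 0, 0, 0, 10, 105, 1295, 12250]; [0, 0, 0, 0, 0, 0, 12, 147, 2072]; [0, 0, 0, 0, 0, 0, 0, 14, 196]; [0, 0, 0, 0, 0, 0, 0, 0, 16]] (rows listed top to bottom)


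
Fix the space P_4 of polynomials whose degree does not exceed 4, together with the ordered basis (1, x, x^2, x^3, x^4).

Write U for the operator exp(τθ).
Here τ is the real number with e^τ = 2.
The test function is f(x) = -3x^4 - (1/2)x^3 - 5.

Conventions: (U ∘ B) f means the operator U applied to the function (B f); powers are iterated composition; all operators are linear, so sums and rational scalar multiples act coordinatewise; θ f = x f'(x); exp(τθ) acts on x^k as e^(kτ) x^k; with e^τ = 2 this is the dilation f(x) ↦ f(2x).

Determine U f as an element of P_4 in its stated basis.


g(x) = -48x^4 - 4x^3 - 5

exp(τθ) x^k = e^(kτ) x^k; with e^τ = 2 this sends x^k to 2^k x^k
x^3 ↦ 8 x^3
x^4 ↦ 16 x^4
applying this coordinatewise to f: exp(τθ) f = -48x^4 - 4x^3 - 5


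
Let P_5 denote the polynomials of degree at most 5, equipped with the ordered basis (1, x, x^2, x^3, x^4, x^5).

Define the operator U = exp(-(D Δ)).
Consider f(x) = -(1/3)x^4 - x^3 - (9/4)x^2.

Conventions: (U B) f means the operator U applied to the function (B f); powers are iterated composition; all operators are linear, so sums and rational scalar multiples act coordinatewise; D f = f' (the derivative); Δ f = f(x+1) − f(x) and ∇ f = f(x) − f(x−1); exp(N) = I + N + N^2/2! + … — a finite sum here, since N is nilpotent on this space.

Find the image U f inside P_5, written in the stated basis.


order-1 term: 4x^2 + 10x + 53/6
order-2 term: -4
the series for exp(-(D Δ)) f terminates at order 2
exp(-(D Δ)) f = -(1/3)x^4 - x^3 + (7/4)x^2 + 10x + 29/6

the result is g(x) = -(1/3)x^4 - x^3 + (7/4)x^2 + 10x + 29/6


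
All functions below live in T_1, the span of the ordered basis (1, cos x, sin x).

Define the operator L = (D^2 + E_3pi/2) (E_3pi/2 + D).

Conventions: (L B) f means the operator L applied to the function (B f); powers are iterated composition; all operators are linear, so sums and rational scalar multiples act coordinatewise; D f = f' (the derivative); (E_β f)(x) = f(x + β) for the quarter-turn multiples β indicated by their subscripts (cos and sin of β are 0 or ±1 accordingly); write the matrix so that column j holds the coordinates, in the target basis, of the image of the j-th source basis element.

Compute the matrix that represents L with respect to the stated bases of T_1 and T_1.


the matrix is [[1, 0, 0]; [0, 0, 0]; [0, 0, 0]] (rows listed top to bottom)

image of 1: 1
image of cos x: 0
image of sin x: 0
each image's coordinates form column j of the matrix


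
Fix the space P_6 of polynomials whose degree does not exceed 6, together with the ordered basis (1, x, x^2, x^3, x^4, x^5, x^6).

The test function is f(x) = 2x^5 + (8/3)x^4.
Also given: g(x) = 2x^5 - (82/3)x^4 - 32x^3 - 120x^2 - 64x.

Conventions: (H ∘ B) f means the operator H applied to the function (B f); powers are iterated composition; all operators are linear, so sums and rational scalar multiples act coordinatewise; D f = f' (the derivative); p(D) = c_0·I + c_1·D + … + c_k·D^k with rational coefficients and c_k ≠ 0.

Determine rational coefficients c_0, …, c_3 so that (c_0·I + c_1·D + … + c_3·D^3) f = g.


c_0 = 1, c_1 = -3, c_2 = 0, c_3 = -1

D^0 f = 2x^5 + (8/3)x^4
D^1 f = 10x^4 + (32/3)x^3
D^2 f = 40x^3 + 32x^2
D^3 f = 120x^2 + 64x
matching coefficients of g against c_0 f + c_1 Df + … from the top degree down determines the c_i
solution: c_0 = 1, c_1 = -3, c_2 = 0, c_3 = -1
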